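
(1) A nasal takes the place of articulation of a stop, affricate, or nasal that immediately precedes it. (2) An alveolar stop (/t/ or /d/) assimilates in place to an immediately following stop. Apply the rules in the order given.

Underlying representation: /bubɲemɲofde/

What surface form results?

Rule 1: /ɲ/ after /b/ (labial) → [m]
Rule 1: /ɲ/ after /m/ (labial) → [m]
After rule 1: bubmemmofde
Rule 2: no segment meets the rule's conditions; no change.

[bubmemmofde]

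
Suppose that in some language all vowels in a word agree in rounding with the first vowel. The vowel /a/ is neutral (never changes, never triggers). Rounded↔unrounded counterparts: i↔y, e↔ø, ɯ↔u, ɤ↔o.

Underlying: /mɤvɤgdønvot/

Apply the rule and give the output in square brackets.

/ø/ harmonizes with /ɤ/ ([-round]) → [e]
/o/ harmonizes with /ɤ/ ([-round]) → [ɤ]

[mɤvɤgdenvɤt]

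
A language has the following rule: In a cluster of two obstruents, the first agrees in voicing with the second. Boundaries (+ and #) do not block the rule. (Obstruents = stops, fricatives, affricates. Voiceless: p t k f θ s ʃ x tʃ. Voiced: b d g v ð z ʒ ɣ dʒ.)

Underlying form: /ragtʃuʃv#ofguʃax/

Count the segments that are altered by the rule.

/g/ before /tʃ/ (voiceless) → [k]
/ʃ/ before /v/ (voiced) → [ʒ]
/f/ before /g/ (voiced) → [v]
3 segments change.

3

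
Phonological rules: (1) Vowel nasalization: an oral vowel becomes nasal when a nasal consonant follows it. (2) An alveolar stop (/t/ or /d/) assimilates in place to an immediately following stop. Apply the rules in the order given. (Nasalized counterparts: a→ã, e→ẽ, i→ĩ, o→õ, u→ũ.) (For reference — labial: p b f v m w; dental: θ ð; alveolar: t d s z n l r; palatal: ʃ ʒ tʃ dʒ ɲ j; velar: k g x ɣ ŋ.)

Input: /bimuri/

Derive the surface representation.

Rule 1: /i/ before nasal /m/ → [ĩ]
After rule 1: bĩmuri
Rule 2: no segment meets the rule's conditions; no change.

[bĩmuri]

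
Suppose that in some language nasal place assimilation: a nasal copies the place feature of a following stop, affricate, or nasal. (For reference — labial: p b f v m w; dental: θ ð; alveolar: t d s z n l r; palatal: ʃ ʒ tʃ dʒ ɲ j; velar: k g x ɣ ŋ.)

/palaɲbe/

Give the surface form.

/ɲ/ before /b/ (labial) → [m]

[palambe]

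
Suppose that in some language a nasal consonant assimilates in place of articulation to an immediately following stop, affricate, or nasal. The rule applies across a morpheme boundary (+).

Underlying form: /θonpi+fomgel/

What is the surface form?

[θompi+foŋgel]

/n/ before /p/ (labial) → [m]
/m/ before /g/ (velar) → [ŋ]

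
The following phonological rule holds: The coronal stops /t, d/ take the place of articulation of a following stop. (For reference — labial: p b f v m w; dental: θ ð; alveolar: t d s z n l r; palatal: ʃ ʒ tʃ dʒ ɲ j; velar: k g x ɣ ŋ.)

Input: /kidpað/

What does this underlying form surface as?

/d/ before /p/ (labial) → [b]

[kibpað]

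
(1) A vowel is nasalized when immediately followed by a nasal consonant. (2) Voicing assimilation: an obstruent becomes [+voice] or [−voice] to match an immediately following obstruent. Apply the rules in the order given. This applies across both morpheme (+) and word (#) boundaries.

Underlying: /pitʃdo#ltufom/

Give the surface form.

Rule 1: /o/ before nasal /m/ → [õ]
After rule 1: pitʃdo#ltufõm
Rule 2: /tʃ/ before /d/ (voiced) → [dʒ]

[pidʒdo#ltufõm]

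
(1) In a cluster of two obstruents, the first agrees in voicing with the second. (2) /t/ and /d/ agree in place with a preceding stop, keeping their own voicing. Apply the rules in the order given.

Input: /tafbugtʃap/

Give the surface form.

Rule 1: /f/ before /b/ (voiced) → [v]
Rule 1: /g/ before /tʃ/ (voiceless) → [k]
After rule 1: tavbuktʃap
Rule 2: no segment meets the rule's conditions; no change.

[tavbuktʃap]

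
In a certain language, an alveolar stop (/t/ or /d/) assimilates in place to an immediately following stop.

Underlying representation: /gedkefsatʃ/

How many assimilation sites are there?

/d/ before /k/ (velar) → [g]
1 segment changes.

1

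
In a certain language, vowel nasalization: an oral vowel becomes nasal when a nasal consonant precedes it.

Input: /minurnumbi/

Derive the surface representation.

/i/ after nasal /m/ → [ĩ]
/u/ after nasal /n/ → [ũ]
/u/ after nasal /n/ → [ũ]

[mĩnũrnũmbi]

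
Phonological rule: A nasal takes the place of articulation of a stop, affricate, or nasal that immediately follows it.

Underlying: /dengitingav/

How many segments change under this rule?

2

/n/ before /g/ (velar) → [ŋ]
/n/ before /g/ (velar) → [ŋ]
2 segments change.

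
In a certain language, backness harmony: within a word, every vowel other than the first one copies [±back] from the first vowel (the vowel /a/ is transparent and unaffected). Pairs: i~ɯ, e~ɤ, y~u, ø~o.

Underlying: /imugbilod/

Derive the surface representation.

/u/ harmonizes with /i/ ([-back]) → [y]
/o/ harmonizes with /i/ ([-back]) → [ø]

[imygbilød]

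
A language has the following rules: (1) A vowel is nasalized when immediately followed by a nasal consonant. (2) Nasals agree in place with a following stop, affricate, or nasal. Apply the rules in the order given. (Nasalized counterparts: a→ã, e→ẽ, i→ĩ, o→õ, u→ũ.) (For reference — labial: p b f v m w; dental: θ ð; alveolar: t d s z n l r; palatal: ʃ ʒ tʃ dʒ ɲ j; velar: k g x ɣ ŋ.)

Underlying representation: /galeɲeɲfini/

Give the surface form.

Rule 1: /e/ before nasal /ɲ/ → [ẽ]
Rule 1: /e/ before nasal /ɲ/ → [ẽ]
Rule 1: /i/ before nasal /n/ → [ĩ]
After rule 1: galẽɲẽɲfĩni
Rule 2: no segment meets the rule's conditions; no change.

[galẽɲẽɲfĩni]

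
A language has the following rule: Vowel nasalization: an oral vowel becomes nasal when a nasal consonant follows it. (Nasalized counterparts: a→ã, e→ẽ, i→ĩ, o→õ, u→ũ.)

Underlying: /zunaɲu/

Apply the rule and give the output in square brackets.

/u/ before nasal /n/ → [ũ]
/a/ before nasal /ɲ/ → [ã]

[zũnãɲu]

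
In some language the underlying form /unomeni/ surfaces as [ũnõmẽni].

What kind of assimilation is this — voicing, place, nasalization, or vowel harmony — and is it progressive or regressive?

/u/→[ũ] /o/→[õ] /e/→[ẽ].
Each target copies a feature from the following segment, so the direction is regressive.

nasalization, regressive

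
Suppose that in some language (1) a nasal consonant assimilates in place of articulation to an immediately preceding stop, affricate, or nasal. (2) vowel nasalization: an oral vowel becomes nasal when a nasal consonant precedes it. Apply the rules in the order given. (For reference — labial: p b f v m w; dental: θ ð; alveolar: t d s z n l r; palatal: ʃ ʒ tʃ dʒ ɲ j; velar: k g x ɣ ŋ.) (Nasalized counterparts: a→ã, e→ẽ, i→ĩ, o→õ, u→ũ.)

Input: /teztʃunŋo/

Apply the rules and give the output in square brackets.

Rule 1: /ŋ/ after /n/ (alveolar) → [n]
After rule 1: teztʃunno
Rule 2: /o/ after nasal /n/ → [õ]

[teztʃunnõ]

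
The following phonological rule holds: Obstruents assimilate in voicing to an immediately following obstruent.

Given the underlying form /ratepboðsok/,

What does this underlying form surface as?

[ratebboθsok]

/p/ before /b/ (voiced) → [b]
/ð/ before /s/ (voiceless) → [θ]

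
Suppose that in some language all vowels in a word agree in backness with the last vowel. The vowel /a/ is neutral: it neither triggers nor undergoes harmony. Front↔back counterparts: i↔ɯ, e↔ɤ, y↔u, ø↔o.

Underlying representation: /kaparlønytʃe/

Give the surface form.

[kaparlønytʃe]

no segment meets the rule's conditions; no change.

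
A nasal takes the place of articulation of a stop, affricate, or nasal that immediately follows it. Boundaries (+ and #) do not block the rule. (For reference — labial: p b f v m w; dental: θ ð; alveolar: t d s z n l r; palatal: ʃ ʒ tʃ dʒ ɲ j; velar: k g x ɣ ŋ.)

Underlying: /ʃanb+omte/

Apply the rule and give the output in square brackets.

/n/ before /b/ (labial) → [m]
/m/ before /t/ (alveolar) → [n]

[ʃamb+onte]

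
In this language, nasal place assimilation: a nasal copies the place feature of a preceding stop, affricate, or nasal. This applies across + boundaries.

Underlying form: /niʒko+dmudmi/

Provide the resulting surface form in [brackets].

[niʒko+dnudni]

/m/ after /d/ (alveolar) → [n]
/m/ after /d/ (alveolar) → [n]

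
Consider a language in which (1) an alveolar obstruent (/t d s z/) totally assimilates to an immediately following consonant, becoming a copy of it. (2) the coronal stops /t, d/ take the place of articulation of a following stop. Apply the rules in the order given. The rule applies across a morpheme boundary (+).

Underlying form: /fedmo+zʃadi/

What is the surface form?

[femmo+ʃʃadi]

Rule 1: /d/ before /m/ → [m] (total assimilation)
Rule 1: /z/ before /ʃ/ → [ʃ] (total assimilation)
After rule 1: femmo+ʃʃadi
Rule 2: no segment meets the rule's conditions; no change.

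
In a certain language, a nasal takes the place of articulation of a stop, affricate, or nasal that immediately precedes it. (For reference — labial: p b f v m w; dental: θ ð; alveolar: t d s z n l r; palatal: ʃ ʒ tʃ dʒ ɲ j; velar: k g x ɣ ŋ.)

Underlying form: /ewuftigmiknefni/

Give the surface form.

[ewuftigŋikŋefni]

/m/ after /g/ (velar) → [ŋ]
/n/ after /k/ (velar) → [ŋ]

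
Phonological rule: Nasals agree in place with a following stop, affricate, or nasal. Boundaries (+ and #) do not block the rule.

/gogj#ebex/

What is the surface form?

no segment meets the rule's conditions; no change.

[gogj#ebex]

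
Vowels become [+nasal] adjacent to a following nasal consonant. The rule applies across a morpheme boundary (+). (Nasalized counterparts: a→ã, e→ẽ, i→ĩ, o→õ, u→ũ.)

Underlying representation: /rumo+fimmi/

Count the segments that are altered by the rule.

/u/ before nasal /m/ → [ũ]
/i/ before nasal /m/ → [ĩ]
2 segments change.

2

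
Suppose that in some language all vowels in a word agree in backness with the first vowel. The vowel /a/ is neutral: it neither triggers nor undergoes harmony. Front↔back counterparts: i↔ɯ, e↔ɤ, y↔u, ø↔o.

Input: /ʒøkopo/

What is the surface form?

[ʒøkøpø]

/o/ harmonizes with /ø/ ([-back]) → [ø]
/o/ harmonizes with /ø/ ([-back]) → [ø]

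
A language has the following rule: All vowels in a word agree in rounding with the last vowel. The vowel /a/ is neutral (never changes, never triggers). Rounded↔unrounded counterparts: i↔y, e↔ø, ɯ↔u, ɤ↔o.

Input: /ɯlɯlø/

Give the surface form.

/ɯ/ harmonizes with /ø/ ([+round]) → [u]
/ɯ/ harmonizes with /ø/ ([+round]) → [u]

[ululø]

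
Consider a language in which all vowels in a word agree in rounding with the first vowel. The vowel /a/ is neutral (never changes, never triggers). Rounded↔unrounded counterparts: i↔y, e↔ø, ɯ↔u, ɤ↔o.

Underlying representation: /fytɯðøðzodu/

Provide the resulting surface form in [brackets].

[fytuðøðzodu]

/ɯ/ harmonizes with /y/ ([+round]) → [u]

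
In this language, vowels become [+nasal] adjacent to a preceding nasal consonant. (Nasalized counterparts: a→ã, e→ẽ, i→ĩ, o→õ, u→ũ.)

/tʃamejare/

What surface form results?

/e/ after nasal /m/ → [ẽ]

[tʃamẽjare]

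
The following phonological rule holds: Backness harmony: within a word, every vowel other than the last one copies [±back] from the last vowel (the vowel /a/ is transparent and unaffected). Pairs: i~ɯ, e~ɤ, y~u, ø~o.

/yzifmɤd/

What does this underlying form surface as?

[uzɯfmɤd]

/y/ harmonizes with /ɤ/ ([+back]) → [u]
/i/ harmonizes with /ɤ/ ([+back]) → [ɯ]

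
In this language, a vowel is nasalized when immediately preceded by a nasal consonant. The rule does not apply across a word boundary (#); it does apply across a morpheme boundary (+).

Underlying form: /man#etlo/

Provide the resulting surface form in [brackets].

/a/ after nasal /m/ → [ã]

[mãn#etlo]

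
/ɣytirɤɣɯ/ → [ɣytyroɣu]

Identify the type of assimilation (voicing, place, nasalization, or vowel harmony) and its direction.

vowel harmony, progressive

/i/→[y] /ɤ/→[o] /ɯ/→[u].
Vowels agree with the first vowel, so the harmony is progressive.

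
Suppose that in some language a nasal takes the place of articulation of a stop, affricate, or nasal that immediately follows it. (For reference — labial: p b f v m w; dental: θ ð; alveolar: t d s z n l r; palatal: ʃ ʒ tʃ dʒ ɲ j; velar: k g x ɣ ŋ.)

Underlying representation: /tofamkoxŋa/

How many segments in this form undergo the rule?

/m/ before /k/ (velar) → [ŋ]
1 segment changes.

1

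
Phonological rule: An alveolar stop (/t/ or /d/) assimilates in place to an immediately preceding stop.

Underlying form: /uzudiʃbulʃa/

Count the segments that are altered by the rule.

No segment meets the rule's conditions.

0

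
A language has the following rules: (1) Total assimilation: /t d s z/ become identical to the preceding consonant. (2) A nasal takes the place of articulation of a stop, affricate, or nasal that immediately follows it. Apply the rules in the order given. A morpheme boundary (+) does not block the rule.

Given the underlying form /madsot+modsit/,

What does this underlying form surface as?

[maddot+moddit]

Rule 1: /s/ after /d/ → [d] (total assimilation)
Rule 1: /s/ after /d/ → [d] (total assimilation)
After rule 1: maddot+moddit
Rule 2: no segment meets the rule's conditions; no change.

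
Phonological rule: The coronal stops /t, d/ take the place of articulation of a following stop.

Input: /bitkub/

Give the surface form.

/t/ before /k/ (velar) → [k]

[bikkub]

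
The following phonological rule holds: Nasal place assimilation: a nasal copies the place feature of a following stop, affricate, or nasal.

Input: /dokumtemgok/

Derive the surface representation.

[dokunteŋgok]

/m/ before /t/ (alveolar) → [n]
/m/ before /g/ (velar) → [ŋ]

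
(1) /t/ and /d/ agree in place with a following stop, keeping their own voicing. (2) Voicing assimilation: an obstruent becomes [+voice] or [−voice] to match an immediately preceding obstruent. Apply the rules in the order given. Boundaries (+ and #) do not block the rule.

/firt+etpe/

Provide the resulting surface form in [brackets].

[firt+eppe]

Rule 1: /t/ before /p/ (labial) → [p]
After rule 1: firt+eppe
Rule 2: no segment meets the rule's conditions; no change.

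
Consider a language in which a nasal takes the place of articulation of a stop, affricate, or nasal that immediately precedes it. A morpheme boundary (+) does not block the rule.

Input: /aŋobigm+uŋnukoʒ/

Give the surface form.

[aŋobigŋ+uŋŋukoʒ]

/m/ after /g/ (velar) → [ŋ]
/n/ after /ŋ/ (velar) → [ŋ]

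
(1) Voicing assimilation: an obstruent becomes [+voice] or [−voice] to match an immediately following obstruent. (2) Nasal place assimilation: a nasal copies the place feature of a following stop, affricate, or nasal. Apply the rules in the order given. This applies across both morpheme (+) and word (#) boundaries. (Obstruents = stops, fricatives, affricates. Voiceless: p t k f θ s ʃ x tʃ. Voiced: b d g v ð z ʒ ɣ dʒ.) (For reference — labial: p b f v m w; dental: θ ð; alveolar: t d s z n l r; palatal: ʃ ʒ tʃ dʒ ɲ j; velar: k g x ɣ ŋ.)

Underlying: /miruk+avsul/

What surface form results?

[miruk+afsul]

Rule 1: /v/ before /s/ (voiceless) → [f]
After rule 1: miruk+afsul
Rule 2: no segment meets the rule's conditions; no change.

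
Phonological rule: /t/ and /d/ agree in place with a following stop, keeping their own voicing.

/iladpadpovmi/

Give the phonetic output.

[ilabpabpovmi]

/d/ before /p/ (labial) → [b]
/d/ before /p/ (labial) → [b]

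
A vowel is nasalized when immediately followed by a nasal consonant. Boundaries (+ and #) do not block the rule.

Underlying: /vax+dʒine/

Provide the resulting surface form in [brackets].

/i/ before nasal /n/ → [ĩ]

[vax+dʒĩne]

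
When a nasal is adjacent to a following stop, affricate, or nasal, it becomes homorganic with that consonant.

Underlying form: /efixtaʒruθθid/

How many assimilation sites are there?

0

No segment meets the rule's conditions.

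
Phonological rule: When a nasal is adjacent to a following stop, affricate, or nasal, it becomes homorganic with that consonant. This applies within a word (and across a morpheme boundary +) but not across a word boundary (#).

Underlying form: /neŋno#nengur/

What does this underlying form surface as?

/ŋ/ before /n/ (alveolar) → [n]
/n/ before /g/ (velar) → [ŋ]

[nenno#neŋgur]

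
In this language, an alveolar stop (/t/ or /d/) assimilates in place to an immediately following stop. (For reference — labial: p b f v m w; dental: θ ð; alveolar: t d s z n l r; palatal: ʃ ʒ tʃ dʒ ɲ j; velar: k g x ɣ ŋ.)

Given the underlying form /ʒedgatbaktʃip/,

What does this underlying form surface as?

[ʒeggapbaktʃip]

/d/ before /g/ (velar) → [g]
/t/ before /b/ (labial) → [p]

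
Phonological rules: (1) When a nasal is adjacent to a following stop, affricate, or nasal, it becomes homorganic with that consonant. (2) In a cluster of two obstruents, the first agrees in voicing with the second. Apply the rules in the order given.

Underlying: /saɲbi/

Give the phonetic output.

[sambi]

Rule 1: /ɲ/ before /b/ (labial) → [m]
After rule 1: sambi
Rule 2: no segment meets the rule's conditions; no change.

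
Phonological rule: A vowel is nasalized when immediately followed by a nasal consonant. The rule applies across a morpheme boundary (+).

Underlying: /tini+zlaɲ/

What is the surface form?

/i/ before nasal /n/ → [ĩ]
/a/ before nasal /ɲ/ → [ã]

[tĩni+zlãɲ]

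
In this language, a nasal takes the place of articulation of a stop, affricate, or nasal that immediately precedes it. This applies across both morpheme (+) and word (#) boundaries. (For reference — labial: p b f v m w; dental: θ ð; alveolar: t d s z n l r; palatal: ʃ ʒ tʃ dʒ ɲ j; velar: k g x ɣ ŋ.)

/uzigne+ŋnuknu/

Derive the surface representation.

[uzigŋe+ŋŋukŋu]

/n/ after /g/ (velar) → [ŋ]
/n/ after /ŋ/ (velar) → [ŋ]
/n/ after /k/ (velar) → [ŋ]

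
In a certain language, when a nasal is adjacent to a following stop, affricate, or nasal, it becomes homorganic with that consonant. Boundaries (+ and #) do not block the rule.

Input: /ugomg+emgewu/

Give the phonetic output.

/m/ before /g/ (velar) → [ŋ]
/m/ before /g/ (velar) → [ŋ]

[ugoŋg+eŋgewu]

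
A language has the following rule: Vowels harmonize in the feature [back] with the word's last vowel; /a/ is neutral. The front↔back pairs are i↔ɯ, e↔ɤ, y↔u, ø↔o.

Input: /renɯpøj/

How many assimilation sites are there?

1

/ɯ/ harmonizes with /ø/ ([-back]) → [i]
1 segment changes.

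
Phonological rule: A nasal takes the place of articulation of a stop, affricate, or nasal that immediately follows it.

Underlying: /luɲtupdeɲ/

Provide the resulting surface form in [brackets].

/ɲ/ before /t/ (alveolar) → [n]

[luntupdeɲ]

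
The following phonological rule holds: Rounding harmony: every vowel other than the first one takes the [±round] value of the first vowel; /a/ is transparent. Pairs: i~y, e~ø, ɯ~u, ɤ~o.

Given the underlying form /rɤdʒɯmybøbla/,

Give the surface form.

[rɤdʒɯmibebla]

/y/ harmonizes with /ɤ/ ([-round]) → [i]
/ø/ harmonizes with /ɤ/ ([-round]) → [e]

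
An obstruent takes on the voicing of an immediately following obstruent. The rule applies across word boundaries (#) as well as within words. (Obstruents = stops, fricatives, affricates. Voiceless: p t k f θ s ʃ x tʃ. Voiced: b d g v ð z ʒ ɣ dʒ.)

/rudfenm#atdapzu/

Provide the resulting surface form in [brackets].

[rutfenm#addabzu]

/d/ before /f/ (voiceless) → [t]
/t/ before /d/ (voiced) → [d]
/p/ before /z/ (voiced) → [b]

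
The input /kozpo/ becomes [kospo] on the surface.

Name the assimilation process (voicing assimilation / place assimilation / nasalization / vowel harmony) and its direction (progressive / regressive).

voicing assimilation, regressive

/z/→[s].
Each target copies a feature from the following segment, so the direction is regressive.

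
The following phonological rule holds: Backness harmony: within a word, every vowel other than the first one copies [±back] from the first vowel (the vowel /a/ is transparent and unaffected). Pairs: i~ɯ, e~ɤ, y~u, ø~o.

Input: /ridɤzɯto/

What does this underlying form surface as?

/ɤ/ harmonizes with /i/ ([-back]) → [e]
/ɯ/ harmonizes with /i/ ([-back]) → [i]
/o/ harmonizes with /i/ ([-back]) → [ø]

[ridezitø]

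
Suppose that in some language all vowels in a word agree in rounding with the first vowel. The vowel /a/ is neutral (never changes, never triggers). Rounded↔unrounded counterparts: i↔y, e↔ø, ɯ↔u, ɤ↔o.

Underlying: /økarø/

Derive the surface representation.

no segment meets the rule's conditions; no change.

[økarø]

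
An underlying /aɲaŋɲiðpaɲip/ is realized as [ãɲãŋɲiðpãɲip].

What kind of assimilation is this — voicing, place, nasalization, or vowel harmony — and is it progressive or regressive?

/a/→[ã] /a/→[ã] /a/→[ã].
Each target copies a feature from the following segment, so the direction is regressive.

nasalization, regressive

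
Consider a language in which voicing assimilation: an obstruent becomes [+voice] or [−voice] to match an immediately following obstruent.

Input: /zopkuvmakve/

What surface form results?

[zopkuvmagve]

/k/ before /v/ (voiced) → [g]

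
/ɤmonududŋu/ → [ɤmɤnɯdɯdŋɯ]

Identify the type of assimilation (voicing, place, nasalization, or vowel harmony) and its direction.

/o/→[ɤ] /u/→[ɯ] /u/→[ɯ] /u/→[ɯ].
Vowels agree with the first vowel, so the harmony is progressive.

vowel harmony, progressive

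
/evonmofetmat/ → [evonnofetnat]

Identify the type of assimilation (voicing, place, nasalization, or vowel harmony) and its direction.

place assimilation, progressive

/m/→[n] /m/→[n].
Each target copies a feature from the preceding segment, so the direction is progressive.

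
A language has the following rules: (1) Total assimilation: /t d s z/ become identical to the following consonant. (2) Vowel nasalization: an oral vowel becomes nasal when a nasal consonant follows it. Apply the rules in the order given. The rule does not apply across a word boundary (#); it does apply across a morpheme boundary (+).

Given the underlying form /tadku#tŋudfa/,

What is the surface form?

[takku#ŋŋuffa]

Rule 1: /d/ before /k/ → [k] (total assimilation)
Rule 1: /t/ before /ŋ/ → [ŋ] (total assimilation)
Rule 1: /d/ before /f/ → [f] (total assimilation)
After rule 1: takku#ŋŋuffa
Rule 2: no segment meets the rule's conditions; no change.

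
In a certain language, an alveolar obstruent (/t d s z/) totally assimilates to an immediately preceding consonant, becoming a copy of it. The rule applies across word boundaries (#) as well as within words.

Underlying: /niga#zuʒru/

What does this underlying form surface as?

[niga#zuʒru]

no segment meets the rule's conditions; no change.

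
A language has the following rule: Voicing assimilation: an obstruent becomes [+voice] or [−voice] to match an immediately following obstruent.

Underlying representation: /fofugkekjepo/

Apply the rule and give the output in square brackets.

[fofukkekjepo]

/g/ before /k/ (voiceless) → [k]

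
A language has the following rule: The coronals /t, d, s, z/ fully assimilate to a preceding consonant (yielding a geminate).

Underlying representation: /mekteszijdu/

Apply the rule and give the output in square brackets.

[mekkessijju]

/t/ after /k/ → [k] (total assimilation)
/z/ after /s/ → [s] (total assimilation)
/d/ after /j/ → [j] (total assimilation)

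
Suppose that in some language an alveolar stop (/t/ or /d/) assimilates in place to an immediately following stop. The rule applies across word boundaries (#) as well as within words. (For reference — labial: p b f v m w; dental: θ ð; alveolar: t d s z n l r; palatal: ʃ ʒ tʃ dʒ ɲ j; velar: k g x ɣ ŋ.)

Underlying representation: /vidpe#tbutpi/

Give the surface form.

[vibpe#pbuppi]

/d/ before /p/ (labial) → [b]
/t/ before /b/ (labial) → [p]
/t/ before /p/ (labial) → [p]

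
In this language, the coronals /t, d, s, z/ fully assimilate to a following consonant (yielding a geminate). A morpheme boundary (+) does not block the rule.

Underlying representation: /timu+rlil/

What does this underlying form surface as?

no segment meets the rule's conditions; no change.

[timu+rlil]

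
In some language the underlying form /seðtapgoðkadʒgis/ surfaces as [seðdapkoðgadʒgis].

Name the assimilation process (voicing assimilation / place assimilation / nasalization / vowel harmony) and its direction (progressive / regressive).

/t/→[d] /g/→[k] /k/→[g].
Each target copies a feature from the preceding segment, so the direction is progressive.

voicing assimilation, progressive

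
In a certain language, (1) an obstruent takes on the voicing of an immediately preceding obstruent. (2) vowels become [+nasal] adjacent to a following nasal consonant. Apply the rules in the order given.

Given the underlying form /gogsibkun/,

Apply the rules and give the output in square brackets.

Rule 1: /s/ after /g/ (voiced) → [z]
Rule 1: /k/ after /b/ (voiced) → [g]
After rule 1: gogzibgun
Rule 2: /u/ before nasal /n/ → [ũ]

[gogzibgũn]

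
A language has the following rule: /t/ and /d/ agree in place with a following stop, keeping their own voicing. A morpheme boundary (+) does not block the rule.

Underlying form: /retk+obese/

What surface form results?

[rekk+obese]

/t/ before /k/ (velar) → [k]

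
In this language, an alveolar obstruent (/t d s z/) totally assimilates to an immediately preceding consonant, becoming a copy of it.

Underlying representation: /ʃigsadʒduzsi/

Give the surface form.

[ʃiggadʒdʒuzzi]

/s/ after /g/ → [g] (total assimilation)
/d/ after /dʒ/ → [dʒ] (total assimilation)
/s/ after /z/ → [z] (total assimilation)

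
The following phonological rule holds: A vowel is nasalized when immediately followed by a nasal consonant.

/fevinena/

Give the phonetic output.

[fevĩnẽna]

/i/ before nasal /n/ → [ĩ]
/e/ before nasal /n/ → [ẽ]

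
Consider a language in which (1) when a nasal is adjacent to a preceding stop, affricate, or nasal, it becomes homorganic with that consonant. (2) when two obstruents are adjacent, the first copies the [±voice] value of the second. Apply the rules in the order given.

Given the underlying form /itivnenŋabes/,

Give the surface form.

[itivnennabes]

Rule 1: /ŋ/ after /n/ (alveolar) → [n]
After rule 1: itivnennabes
Rule 2: no segment meets the rule's conditions; no change.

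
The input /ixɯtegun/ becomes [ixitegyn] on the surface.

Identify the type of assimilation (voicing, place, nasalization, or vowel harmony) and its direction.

vowel harmony, progressive

/ɯ/→[i] /u/→[y].
Vowels agree with the first vowel, so the harmony is progressive.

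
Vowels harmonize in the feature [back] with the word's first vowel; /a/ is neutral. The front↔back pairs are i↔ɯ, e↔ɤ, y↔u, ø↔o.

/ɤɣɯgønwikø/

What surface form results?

[ɤɣɯgonwɯko]

/ø/ harmonizes with /ɤ/ ([+back]) → [o]
/i/ harmonizes with /ɤ/ ([+back]) → [ɯ]
/ø/ harmonizes with /ɤ/ ([+back]) → [o]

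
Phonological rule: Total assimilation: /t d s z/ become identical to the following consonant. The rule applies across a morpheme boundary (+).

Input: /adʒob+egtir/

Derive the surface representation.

no segment meets the rule's conditions; no change.

[adʒob+egtir]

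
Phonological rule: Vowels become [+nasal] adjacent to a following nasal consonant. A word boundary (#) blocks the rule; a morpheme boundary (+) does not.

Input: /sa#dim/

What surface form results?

/i/ before nasal /m/ → [ĩ]

[sa#dĩm]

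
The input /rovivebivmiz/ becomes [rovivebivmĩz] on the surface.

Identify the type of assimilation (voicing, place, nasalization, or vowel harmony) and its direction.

nasalization, progressive

/i/→[ĩ].
Each target copies a feature from the preceding segment, so the direction is progressive.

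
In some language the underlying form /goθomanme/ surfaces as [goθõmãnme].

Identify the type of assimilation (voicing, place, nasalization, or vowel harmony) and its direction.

nasalization, regressive

/o/→[õ] /a/→[ã].
Each target copies a feature from the following segment, so the direction is regressive.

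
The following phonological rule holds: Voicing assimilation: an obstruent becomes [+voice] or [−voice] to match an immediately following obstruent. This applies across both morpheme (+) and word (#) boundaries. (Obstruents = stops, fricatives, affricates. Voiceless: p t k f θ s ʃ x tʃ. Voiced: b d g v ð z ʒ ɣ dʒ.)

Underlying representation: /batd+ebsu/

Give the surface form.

/t/ before /d/ (voiced) → [d]
/b/ before /s/ (voiceless) → [p]

[badd+epsu]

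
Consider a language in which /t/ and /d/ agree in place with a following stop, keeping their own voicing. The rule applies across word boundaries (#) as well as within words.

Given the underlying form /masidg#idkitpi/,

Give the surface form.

[masigg#igkippi]

/d/ before /g/ (velar) → [g]
/d/ before /k/ (velar) → [g]
/t/ before /p/ (labial) → [p]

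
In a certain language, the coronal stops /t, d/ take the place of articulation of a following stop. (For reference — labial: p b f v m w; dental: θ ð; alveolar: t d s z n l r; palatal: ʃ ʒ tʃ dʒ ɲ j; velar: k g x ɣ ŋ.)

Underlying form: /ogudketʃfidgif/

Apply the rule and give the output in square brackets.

/d/ before /k/ (velar) → [g]
/d/ before /g/ (velar) → [g]

[ogugketʃfiggif]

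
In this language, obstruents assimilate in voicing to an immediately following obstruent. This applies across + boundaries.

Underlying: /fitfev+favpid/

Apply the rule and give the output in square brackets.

[fitfef+fafpid]

/v/ before /f/ (voiceless) → [f]
/v/ before /p/ (voiceless) → [f]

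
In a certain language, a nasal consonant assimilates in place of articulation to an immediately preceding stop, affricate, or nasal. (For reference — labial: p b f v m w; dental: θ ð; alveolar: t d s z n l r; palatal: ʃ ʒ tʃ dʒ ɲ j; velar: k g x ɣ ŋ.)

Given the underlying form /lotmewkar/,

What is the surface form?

/m/ after /t/ (alveolar) → [n]

[lotnewkar]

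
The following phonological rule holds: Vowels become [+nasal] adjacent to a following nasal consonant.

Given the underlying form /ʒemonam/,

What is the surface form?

/e/ before nasal /m/ → [ẽ]
/o/ before nasal /n/ → [õ]
/a/ before nasal /m/ → [ã]

[ʒẽmõnãm]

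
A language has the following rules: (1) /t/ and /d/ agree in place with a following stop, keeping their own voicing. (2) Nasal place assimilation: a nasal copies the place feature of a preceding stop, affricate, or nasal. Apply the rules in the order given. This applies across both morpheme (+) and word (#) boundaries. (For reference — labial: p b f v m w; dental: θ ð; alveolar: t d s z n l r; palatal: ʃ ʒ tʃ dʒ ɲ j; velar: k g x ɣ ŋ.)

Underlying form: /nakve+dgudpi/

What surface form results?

Rule 1: /d/ before /g/ (velar) → [g]
Rule 1: /d/ before /p/ (labial) → [b]
After rule 1: nakve+ggubpi
Rule 2: no segment meets the rule's conditions; no change.

[nakve+ggubpi]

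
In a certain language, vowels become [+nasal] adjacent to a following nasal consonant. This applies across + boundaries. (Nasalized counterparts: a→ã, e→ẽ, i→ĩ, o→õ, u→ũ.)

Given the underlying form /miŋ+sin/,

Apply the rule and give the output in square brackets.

/i/ before nasal /ŋ/ → [ĩ]
/i/ before nasal /n/ → [ĩ]

[mĩŋ+sĩn]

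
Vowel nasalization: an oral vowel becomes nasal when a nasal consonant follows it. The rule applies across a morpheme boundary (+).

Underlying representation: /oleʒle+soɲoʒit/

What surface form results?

[oleʒle+sõɲoʒit]

/o/ before nasal /ɲ/ → [õ]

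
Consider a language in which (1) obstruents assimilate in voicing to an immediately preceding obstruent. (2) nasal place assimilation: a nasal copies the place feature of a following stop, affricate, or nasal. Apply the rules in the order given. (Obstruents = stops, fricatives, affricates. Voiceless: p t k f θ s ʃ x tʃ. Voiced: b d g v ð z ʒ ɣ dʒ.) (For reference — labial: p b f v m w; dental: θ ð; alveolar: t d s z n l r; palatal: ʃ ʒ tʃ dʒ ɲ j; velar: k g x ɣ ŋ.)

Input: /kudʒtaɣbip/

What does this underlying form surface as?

[kudʒdaɣbip]

Rule 1: /t/ after /dʒ/ (voiced) → [d]
After rule 1: kudʒdaɣbip
Rule 2: no segment meets the rule's conditions; no change.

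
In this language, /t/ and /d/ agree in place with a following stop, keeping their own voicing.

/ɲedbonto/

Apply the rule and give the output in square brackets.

/d/ before /b/ (labial) → [b]

[ɲebbonto]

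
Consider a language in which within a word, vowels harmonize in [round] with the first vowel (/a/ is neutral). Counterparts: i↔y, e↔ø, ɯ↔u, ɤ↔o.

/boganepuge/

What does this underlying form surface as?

[boganøpugø]

/e/ harmonizes with /o/ ([+round]) → [ø]
/e/ harmonizes with /o/ ([+round]) → [ø]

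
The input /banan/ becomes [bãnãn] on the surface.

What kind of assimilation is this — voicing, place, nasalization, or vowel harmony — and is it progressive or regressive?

/a/→[ã] /a/→[ã].
Each target copies a feature from the following segment, so the direction is regressive.

nasalization, regressive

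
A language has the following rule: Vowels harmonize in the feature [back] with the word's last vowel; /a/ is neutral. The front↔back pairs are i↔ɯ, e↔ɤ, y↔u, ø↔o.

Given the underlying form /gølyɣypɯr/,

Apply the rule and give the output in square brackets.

/ø/ harmonizes with /ɯ/ ([+back]) → [o]
/y/ harmonizes with /ɯ/ ([+back]) → [u]
/y/ harmonizes with /ɯ/ ([+back]) → [u]

[goluɣupɯr]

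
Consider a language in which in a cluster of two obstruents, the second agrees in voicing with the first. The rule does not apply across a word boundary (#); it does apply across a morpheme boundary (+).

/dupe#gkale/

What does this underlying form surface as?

[dupe#ggale]

/k/ after /g/ (voiced) → [g]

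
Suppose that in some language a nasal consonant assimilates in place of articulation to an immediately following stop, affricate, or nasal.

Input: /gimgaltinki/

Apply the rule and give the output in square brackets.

[giŋgaltiŋki]

/m/ before /g/ (velar) → [ŋ]
/n/ before /k/ (velar) → [ŋ]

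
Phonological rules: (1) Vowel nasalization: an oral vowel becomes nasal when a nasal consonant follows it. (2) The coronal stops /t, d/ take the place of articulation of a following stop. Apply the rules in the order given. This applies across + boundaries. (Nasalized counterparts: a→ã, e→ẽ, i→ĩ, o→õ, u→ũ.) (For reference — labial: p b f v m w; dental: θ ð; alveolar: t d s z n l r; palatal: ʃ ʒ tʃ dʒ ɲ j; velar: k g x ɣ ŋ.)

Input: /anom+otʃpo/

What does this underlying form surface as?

[ãnõm+otʃpo]

Rule 1: /a/ before nasal /n/ → [ã]
Rule 1: /o/ before nasal /m/ → [õ]
After rule 1: ãnõm+otʃpo
Rule 2: no segment meets the rule's conditions; no change.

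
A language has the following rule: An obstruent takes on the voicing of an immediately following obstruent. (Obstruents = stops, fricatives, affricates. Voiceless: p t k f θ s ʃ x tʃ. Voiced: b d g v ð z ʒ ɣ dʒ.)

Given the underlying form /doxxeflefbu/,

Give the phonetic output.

[doxxeflevbu]

/f/ before /b/ (voiced) → [v]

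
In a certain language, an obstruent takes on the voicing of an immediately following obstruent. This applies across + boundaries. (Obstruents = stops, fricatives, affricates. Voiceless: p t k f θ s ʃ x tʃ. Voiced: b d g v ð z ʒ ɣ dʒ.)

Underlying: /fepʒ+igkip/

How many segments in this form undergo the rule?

2

/p/ before /ʒ/ (voiced) → [b]
/g/ before /k/ (voiceless) → [k]
2 segments change.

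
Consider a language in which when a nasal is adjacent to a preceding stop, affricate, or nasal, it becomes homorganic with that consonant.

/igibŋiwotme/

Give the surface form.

/ŋ/ after /b/ (labial) → [m]
/m/ after /t/ (alveolar) → [n]

[igibmiwotne]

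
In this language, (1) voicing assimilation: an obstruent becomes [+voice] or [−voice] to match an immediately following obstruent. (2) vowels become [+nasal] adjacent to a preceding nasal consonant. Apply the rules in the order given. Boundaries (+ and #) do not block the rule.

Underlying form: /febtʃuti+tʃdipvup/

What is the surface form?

[feptʃuti+dʒdibvup]

Rule 1: /b/ before /tʃ/ (voiceless) → [p]
Rule 1: /tʃ/ before /d/ (voiced) → [dʒ]
Rule 1: /p/ before /v/ (voiced) → [b]
After rule 1: feptʃuti+dʒdibvup
Rule 2: no segment meets the rule's conditions; no change.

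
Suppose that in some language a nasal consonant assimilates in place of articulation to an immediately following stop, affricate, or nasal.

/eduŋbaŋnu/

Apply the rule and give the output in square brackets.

/ŋ/ before /b/ (labial) → [m]
/ŋ/ before /n/ (alveolar) → [n]

[edumbannu]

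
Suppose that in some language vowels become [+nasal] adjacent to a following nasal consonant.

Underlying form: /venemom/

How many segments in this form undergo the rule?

/e/ before nasal /n/ → [ẽ]
/e/ before nasal /m/ → [ẽ]
/o/ before nasal /m/ → [õ]
3 segments change.

3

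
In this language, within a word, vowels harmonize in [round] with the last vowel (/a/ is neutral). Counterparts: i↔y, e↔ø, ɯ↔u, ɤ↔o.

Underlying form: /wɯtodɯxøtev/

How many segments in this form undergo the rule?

/o/ harmonizes with /e/ ([-round]) → [ɤ]
/ø/ harmonizes with /e/ ([-round]) → [e]
2 segments change.

2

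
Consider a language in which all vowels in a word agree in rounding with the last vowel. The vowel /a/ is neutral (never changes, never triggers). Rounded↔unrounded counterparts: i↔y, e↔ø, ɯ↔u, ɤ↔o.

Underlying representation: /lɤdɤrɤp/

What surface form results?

[lɤdɤrɤp]

no segment meets the rule's conditions; no change.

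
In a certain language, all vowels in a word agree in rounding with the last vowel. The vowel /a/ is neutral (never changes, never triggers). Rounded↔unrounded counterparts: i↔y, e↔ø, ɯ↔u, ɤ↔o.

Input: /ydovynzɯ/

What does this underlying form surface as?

/y/ harmonizes with /ɯ/ ([-round]) → [i]
/o/ harmonizes with /ɯ/ ([-round]) → [ɤ]
/y/ harmonizes with /ɯ/ ([-round]) → [i]

[idɤvinzɯ]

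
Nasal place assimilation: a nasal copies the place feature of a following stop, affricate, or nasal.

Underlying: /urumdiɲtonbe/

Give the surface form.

/m/ before /d/ (alveolar) → [n]
/ɲ/ before /t/ (alveolar) → [n]
/n/ before /b/ (labial) → [m]

[urundintombe]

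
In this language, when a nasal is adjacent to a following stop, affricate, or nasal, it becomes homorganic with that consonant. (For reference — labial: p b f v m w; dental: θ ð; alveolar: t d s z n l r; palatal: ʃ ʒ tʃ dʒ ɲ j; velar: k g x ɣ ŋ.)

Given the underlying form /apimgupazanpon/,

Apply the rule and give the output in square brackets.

[apiŋgupazampon]

/m/ before /g/ (velar) → [ŋ]
/n/ before /p/ (labial) → [m]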